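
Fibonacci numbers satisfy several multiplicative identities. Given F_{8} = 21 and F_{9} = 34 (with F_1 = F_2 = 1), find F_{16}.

987

By the doubling identity F_{2k} = F_k(2F_{k+1} − F_k): F_{16} = 21·(2·34 − 21) = 21·47 = 987.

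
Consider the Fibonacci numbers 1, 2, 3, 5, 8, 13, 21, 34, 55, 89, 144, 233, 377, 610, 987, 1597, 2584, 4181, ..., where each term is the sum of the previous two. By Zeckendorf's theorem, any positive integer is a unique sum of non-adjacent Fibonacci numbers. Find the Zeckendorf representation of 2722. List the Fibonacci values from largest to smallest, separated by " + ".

2584 + 89 + 34 + 13 + 2

subtract 2584 from 2722: 138 remains
subtract 89 from 138: 49 remains
subtract 34 from 49: 15 remains
subtract 13 from 15: 2 remains
subtract 2 from 2: 0 remains
So 2722 = 2584 + 89 + 34 + 13 + 2, with no two terms consecutive in the sequence.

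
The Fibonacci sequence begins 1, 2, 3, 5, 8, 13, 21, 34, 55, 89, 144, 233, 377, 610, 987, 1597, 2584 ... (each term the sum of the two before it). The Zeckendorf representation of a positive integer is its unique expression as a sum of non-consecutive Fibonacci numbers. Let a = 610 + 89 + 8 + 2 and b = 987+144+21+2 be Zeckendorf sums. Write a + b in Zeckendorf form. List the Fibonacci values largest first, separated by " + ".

The two numbers are 709 and 1154, so their sum is 1863.
1863 − 1597 = 266
266 − 233 = 33
33 − 21 = 12
12 − 8 = 4
4 − 3 = 1
1 − 1 = 0

1597 + 233 + 21 + 8 + 3 + 1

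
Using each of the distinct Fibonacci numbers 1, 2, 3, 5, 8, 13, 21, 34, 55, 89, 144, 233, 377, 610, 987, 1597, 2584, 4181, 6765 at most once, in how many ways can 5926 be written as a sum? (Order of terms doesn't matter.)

Each representation comes from the Zeckendorf form by replacing some F_k with F_{k−1} + F_{k−2} where possible.
5926 = 4181+1597+144+3+1 = 4181+1597+89+55+3+1 = 4181+987+610+144+3+1 = 4181+1597+89+34+21+3+1 = … (16 more), for 20 in all.

20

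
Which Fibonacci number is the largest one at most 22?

21

21 ≤ 22 < 34, so the largest Fibonacci number not exceeding 22 is 21.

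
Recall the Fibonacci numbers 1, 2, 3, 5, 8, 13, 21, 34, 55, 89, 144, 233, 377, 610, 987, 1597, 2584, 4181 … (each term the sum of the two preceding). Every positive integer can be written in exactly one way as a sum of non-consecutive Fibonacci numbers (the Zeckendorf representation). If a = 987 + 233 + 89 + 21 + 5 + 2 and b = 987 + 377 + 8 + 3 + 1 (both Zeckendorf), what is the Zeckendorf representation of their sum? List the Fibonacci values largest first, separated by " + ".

2584 + 89 + 34 + 5 + 1

The two numbers are 1337 and 1376, so their sum is 2713.
2584 ≤ 2713 < 4181, so take 2584; remainder 129
89 ≤ 129 < 144, so take 89; remainder 40
34 ≤ 40 < 55, so take 34; remainder 6
5 ≤ 6 < 8, so take 5; remainder 1
1 ≤ 1 < 2, so take 1; remainder 0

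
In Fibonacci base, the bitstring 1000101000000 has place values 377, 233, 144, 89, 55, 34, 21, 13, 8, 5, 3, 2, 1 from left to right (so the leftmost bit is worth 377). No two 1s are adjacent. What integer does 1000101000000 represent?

453

Summing the place values of the 1 bits: 377 + 55 + 21 = 453.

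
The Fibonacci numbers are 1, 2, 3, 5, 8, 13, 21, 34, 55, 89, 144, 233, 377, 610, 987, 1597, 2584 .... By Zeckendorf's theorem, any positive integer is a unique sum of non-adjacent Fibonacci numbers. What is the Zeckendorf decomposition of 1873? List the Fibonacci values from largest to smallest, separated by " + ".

1597 + 233 + 34 + 8 + 1

Repeatedly subtract the largest Fibonacci number that fits:
1873 − 1597 = 276
276 − 233 = 43
43 − 34 = 9
9 − 8 = 1
1 − 1 = 0
So 1873 = 1597 + 233 + 34 + 8 + 1, with no two terms consecutive in the sequence.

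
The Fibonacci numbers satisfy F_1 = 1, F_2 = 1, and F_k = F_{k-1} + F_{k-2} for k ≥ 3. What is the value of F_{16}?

987

Iterating the recurrence up to F_{9} = 34 and F_{8} = 21:
F_{10} = F_{9} + F_{8} = 34 + 21 = 55
F_{11} = F_{10} + F_{9} = 55 + 34 = 89
F_{12} = F_{11} + F_{10} = 89 + 55 = 144
F_{13} = F_{12} + F_{11} = 144 + 89 = 233
F_{14} = F_{13} + F_{12} = 233 + 144 = 377
F_{15} = F_{14} + F_{13} = 377 + 233 = 610
F_{16} = F_{15} + F_{14} = 610 + 377 = 987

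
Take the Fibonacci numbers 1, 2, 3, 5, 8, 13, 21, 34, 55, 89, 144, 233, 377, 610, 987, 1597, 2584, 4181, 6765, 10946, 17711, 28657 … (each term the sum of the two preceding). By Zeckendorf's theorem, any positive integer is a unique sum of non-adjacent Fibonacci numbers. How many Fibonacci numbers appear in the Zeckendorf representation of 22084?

6

Greedy algorithm:
22084 − 17711 = 4373
4373 − 4181 = 192
192 − 144 = 48
48 − 34 = 14
14 − 13 = 1
1 − 1 = 0
22084 = 17711 + 4181 + 144 + 34 + 13 + 1, which has 6 terms.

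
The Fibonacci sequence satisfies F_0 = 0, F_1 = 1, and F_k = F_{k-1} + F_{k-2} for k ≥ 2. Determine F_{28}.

Iterating the recurrence up to F_{22} = 17711 and F_{21} = 10946:
F_{23} = F_{22} + F_{21} = 17711 + 10946 = 28657
F_{24} = F_{23} + F_{22} = 28657 + 17711 = 46368
F_{25} = F_{24} + F_{23} = 46368 + 28657 = 75025
F_{26} = F_{25} + F_{24} = 75025 + 46368 = 121393
F_{27} = F_{26} + F_{25} = 121393 + 75025 = 196418
F_{28} = F_{27} + F_{26} = 196418 + 121393 = 317811

317811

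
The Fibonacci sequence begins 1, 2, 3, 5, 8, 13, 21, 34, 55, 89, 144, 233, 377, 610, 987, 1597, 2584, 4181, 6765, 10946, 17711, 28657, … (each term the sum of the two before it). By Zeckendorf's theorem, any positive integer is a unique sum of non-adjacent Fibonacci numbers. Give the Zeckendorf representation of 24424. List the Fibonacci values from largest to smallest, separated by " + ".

17711 + 4181 + 1597 + 610 + 233 + 89 + 3

Greedily peel off the largest Fibonacci term at each step:
subtract 17711 from 24424: 6713 remains
subtract 4181 from 6713: 2532 remains
subtract 1597 from 2532: 935 remains
subtract 610 from 935: 325 remains
subtract 233 from 325: 92 remains
subtract 89 from 92: 3 remains
subtract 3 from 3: 0 remains
So 24424 = 17711 + 4181 + 1597 + 610 + 233 + 89 + 3, with no two terms consecutive in the sequence.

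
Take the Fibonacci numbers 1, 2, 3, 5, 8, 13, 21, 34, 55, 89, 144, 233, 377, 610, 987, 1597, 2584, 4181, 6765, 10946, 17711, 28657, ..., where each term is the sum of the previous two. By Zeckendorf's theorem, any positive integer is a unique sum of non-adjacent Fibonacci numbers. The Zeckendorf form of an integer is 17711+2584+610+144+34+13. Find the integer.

17711+2584+610+144+34+13 = 21096.

21096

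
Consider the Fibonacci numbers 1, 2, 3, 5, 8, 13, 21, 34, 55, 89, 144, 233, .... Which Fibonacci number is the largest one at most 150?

144 ≤ 150 < 233, so the largest Fibonacci number not exceeding 150 is 144.

144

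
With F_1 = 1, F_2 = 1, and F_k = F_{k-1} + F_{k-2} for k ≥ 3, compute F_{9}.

Iterating the recurrence up to F_{4} = 3 and F_{3} = 2:
F_{5} = F_{4} + F_{3} = 3 + 2 = 5
F_{6} = F_{5} + F_{4} = 5 + 3 = 8
F_{7} = F_{6} + F_{5} = 8 + 5 = 13
F_{8} = F_{7} + F_{6} = 13 + 8 = 21
F_{9} = F_{8} + F_{7} = 21 + 13 = 34

34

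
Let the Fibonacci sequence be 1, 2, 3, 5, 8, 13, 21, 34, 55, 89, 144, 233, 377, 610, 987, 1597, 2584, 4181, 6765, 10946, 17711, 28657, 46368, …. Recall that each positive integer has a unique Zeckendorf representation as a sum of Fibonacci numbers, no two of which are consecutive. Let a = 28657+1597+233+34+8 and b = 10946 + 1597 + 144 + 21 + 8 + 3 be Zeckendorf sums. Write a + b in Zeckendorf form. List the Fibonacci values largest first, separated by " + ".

The two numbers are 30529 and 12719, so their sum is 43248.
take 28657 (≤ 43248); 43248 − 28657 = 14591
take 10946 (≤ 14591); 14591 − 10946 = 3645
take 2584 (≤ 3645); 3645 − 2584 = 1061
take 987 (≤ 1061); 1061 − 987 = 74
take 55 (≤ 74); 74 − 55 = 19
take 13 (≤ 19); 19 − 13 = 6
take 5 (≤ 6); 6 − 5 = 1
take 1 (≤ 1); 1 − 1 = 0

28657 + 10946 + 2584 + 987 + 55 + 13 + 5 + 1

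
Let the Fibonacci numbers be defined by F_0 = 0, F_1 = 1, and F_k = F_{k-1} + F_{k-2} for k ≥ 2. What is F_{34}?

Iterating the recurrence up to F_{30} = 832040 and F_{29} = 514229:
F_{31} = F_{30} + F_{29} = 832040 + 514229 = 1346269
F_{32} = F_{31} + F_{30} = 1346269 + 832040 = 2178309
F_{33} = F_{32} + F_{31} = 2178309 + 1346269 = 3524578
F_{34} = F_{33} + F_{32} = 3524578 + 2178309 = 5702887

5702887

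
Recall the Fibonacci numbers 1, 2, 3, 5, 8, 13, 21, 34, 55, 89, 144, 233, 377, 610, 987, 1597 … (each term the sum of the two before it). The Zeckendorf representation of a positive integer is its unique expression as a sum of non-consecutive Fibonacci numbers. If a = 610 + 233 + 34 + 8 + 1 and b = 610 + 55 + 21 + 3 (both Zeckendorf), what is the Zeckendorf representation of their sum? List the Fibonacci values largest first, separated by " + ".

987 + 377 + 144 + 55 + 8 + 3 + 1

The two numbers are 886 and 689, so their sum is 1575.
Repeatedly subtract the largest Fibonacci number that fits:
take 987 (≤ 1575); 1575 − 987 = 588
take 377 (≤ 588); 588 − 377 = 211
take 144 (≤ 211); 211 − 144 = 67
take 55 (≤ 67); 67 − 55 = 12
take 8 (≤ 12); 12 − 8 = 4
take 3 (≤ 4); 4 − 3 = 1
take 1 (≤ 1); 1 − 1 = 0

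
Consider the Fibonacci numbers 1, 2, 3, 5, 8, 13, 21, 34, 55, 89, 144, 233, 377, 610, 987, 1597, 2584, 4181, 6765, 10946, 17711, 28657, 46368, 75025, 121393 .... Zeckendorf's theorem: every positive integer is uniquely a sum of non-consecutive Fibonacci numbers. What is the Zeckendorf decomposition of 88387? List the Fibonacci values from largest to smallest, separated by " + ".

75025 + 10946 + 1597 + 610 + 144 + 55 + 8 + 2

88387 − 75025 = 13362
13362 − 10946 = 2416
2416 − 1597 = 819
819 − 610 = 209
209 − 144 = 65
65 − 55 = 10
10 − 8 = 2
2 − 2 = 0
So 88387 = 75025 + 10946 + 1597 + 610 + 144 + 55 + 8 + 2, with no two terms consecutive in the sequence.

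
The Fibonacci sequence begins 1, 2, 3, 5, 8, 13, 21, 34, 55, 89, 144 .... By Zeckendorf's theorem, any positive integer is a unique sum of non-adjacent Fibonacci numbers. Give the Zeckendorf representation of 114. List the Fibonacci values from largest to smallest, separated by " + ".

89 + 21 + 3 + 1

subtract 89 from 114: 25 remains
subtract 21 from 25: 4 remains
subtract 3 from 4: 1 remains
subtract 1 from 1: 0 remains
So 114 = 89 + 21 + 3 + 1, with no two terms consecutive in the sequence.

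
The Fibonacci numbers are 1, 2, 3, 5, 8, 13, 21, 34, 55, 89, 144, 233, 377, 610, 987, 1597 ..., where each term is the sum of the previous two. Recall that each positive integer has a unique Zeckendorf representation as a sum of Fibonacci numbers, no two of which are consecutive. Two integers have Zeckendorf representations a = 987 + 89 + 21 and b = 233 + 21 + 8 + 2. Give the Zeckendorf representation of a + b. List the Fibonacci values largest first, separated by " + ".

The two numbers are 1097 and 264, so their sum is 1361.
Greedy algorithm:
largest Fibonacci ≤ 1361 is 987; 1361 − 987 = 374
largest Fibonacci ≤ 374 is 233; 374 − 233 = 141
largest Fibonacci ≤ 141 is 89; 141 − 89 = 52
largest Fibonacci ≤ 52 is 34; 52 − 34 = 18
largest Fibonacci ≤ 18 is 13; 18 − 13 = 5
largest Fibonacci ≤ 5 is 5; 5 − 5 = 0

987 + 233 + 89 + 34 + 13 + 5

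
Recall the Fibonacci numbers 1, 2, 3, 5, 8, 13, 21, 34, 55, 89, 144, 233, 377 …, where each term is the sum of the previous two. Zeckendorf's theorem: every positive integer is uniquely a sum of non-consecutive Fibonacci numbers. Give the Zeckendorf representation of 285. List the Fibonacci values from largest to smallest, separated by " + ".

233 + 34 + 13 + 5

233 ≤ 285 < 377, so take 233; remainder 52
34 ≤ 52 < 55, so take 34; remainder 18
13 ≤ 18 < 21, so take 13; remainder 5
5 ≤ 5 < 8, so take 5; remainder 0
So 285 = 233 + 34 + 13 + 5, with no two terms consecutive in the sequence.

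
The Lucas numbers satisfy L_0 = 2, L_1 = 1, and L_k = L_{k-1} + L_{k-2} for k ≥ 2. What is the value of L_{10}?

123

Iterating the recurrence up to L_{5} = 11 and L_{4} = 7:
L_{6} = L_{5} + L_{4} = 11 + 7 = 18
L_{7} = L_{6} + L_{5} = 18 + 11 = 29
L_{8} = L_{7} + L_{6} = 29 + 18 = 47
L_{9} = L_{8} + L_{7} = 47 + 29 = 76
L_{10} = L_{9} + L_{8} = 76 + 47 = 123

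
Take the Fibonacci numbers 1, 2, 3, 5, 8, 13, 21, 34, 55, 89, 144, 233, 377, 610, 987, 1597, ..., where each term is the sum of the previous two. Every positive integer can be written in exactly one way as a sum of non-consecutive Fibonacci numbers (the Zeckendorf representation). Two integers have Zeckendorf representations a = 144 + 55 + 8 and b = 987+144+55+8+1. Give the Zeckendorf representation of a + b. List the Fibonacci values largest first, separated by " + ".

The two numbers are 207 and 1195, so their sum is 1402.
Repeatedly subtract the largest Fibonacci number that fits:
1402: greatest Fibonacci not exceeding it is 987, leaving 415
415: greatest Fibonacci not exceeding it is 377, leaving 38
38: greatest Fibonacci not exceeding it is 34, leaving 4
4: greatest Fibonacci not exceeding it is 3, leaving 1
1: greatest Fibonacci not exceeding it is 1, leaving 0

987 + 377 + 34 + 3 + 1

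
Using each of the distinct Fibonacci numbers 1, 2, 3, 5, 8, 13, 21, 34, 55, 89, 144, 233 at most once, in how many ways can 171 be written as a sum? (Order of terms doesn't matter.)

171 = 144+21+5+1 = 144+21+3+2+1 = 144+13+8+5+1 = 89+55+21+5+1 = … (6 more), for 10 in all.

10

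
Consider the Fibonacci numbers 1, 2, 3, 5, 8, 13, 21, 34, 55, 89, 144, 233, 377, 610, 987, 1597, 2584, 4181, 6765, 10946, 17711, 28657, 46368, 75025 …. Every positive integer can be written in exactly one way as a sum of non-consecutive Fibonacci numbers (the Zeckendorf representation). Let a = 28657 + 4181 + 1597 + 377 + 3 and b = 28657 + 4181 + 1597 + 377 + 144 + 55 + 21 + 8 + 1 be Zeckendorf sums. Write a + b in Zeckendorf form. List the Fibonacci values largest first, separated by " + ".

46368 + 17711 + 4181 + 987 + 377 + 144 + 55 + 21 + 8 + 3 + 1

The two numbers are 34815 and 35041, so their sum is 69856.
Greedily peel off the largest Fibonacci term at each step:
69856: greatest Fibonacci not exceeding it is 46368, leaving 23488
23488: greatest Fibonacci not exceeding it is 17711, leaving 5777
5777: greatest Fibonacci not exceeding it is 4181, leaving 1596
1596: greatest Fibonacci not exceeding it is 987, leaving 609
609: greatest Fibonacci not exceeding it is 377, leaving 232
232: greatest Fibonacci not exceeding it is 144, leaving 88
88: greatest Fibonacci not exceeding it is 55, leaving 33
33: greatest Fibonacci not exceeding it is 21, leaving 12
12: greatest Fibonacci not exceeding it is 8, leaving 4
4: greatest Fibonacci not exceeding it is 3, leaving 1
1: greatest Fibonacci not exceeding it is 1, leaving 0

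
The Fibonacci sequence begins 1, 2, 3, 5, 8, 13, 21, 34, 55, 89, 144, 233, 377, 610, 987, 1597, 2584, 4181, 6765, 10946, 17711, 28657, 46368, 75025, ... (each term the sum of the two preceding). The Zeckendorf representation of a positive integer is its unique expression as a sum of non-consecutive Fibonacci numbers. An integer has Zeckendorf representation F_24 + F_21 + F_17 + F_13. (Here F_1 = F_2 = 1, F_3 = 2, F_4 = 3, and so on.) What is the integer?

59144

F_24 + F_21 + F_17 + F_13 = 46368 + 10946 + 1597 + 233 = 59144.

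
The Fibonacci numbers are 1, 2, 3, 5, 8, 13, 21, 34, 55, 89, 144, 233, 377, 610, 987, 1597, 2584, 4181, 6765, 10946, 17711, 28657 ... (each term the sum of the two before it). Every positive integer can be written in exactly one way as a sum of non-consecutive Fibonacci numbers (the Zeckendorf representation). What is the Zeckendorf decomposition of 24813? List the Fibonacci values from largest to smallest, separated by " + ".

subtract 17711 from 24813: 7102 remains
subtract 6765 from 7102: 337 remains
subtract 233 from 337: 104 remains
subtract 89 from 104: 15 remains
subtract 13 from 15: 2 remains
subtract 2 from 2: 0 remains
So 24813 = 17711 + 6765 + 233 + 89 + 13 + 2, with no two terms consecutive in the sequence.

17711 + 6765 + 233 + 89 + 13 + 2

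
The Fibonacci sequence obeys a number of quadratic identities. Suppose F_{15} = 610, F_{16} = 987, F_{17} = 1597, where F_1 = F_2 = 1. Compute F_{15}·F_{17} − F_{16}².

1

610·1597 − 987² = 974170 − 974169 = 1. (Cassini's identity: F_{k−1}F_{k+1} − F_k² = (−1)^k.)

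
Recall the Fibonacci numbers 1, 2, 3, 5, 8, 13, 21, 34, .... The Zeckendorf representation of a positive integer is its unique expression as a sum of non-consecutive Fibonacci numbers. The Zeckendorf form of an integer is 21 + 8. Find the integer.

29

21 + 8 = 29.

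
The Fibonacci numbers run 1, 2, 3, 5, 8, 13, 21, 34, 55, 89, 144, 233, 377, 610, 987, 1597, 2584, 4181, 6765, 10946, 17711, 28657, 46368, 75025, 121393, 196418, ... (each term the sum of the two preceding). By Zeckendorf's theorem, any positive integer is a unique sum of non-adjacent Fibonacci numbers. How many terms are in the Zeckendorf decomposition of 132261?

8

132261 − 121393 = 10868
10868 − 6765 = 4103
4103 − 2584 = 1519
1519 − 987 = 532
532 − 377 = 155
155 − 144 = 11
11 − 8 = 3
3 − 3 = 0
132261 = 121393 + 6765 + 2584 + 987 + 377 + 144 + 8 + 3, which has 8 terms.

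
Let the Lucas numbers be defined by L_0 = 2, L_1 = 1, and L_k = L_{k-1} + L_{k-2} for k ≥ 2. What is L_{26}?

271443

Iterating the recurrence up to L_{20} = 15127 and L_{19} = 9349:
L_{21} = L_{20} + L_{19} = 15127 + 9349 = 24476
L_{22} = L_{21} + L_{20} = 24476 + 15127 = 39603
L_{23} = L_{22} + L_{21} = 39603 + 24476 = 64079
L_{24} = L_{23} + L_{22} = 64079 + 39603 = 103682
L_{25} = L_{24} + L_{23} = 103682 + 64079 = 167761
L_{26} = L_{25} + L_{24} = 167761 + 103682 = 271443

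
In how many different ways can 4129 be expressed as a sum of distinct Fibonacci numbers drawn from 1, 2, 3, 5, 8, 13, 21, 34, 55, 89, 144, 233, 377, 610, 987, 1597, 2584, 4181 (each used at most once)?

Each representation comes from the Zeckendorf form by replacing some F_k with F_{k−1} + F_{k−2} where possible.
4129 = 2584+987+377+144+34+3 = 2584+987+377+144+34+2+1 = 2584+987+377+144+21+13+3 = 2584+987+377+89+55+34+3 = 2584+987+377+144+21+13+2+1 = … (25 more), for 30 in all.

30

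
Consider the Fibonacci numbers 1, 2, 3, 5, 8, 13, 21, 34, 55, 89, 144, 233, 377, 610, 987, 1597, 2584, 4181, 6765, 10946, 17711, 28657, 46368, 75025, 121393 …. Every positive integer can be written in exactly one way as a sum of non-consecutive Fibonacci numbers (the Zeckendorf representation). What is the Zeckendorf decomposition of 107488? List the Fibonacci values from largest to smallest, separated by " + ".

Greedily peel off the largest Fibonacci term at each step:
take 75025 (≤ 107488); 107488 − 75025 = 32463
take 28657 (≤ 32463); 32463 − 28657 = 3806
take 2584 (≤ 3806); 3806 − 2584 = 1222
take 987 (≤ 1222); 1222 − 987 = 235
take 233 (≤ 235); 235 − 233 = 2
take 2 (≤ 2); 2 − 2 = 0
So 107488 = 75025 + 28657 + 2584 + 987 + 233 + 2, with no two terms consecutive in the sequence.

75025 + 28657 + 2584 + 987 + 233 + 2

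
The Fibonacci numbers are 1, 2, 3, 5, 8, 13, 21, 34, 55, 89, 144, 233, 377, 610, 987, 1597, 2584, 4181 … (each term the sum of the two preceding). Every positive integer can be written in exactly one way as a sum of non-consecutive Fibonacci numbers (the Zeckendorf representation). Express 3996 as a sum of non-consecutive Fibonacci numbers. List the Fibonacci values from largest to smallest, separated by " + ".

2584 + 987 + 377 + 34 + 13 + 1

Repeatedly subtract the largest Fibonacci number that fits:
subtract 2584 from 3996: 1412 remains
subtract 987 from 1412: 425 remains
subtract 377 from 425: 48 remains
subtract 34 from 48: 14 remains
subtract 13 from 14: 1 remains
subtract 1 from 1: 0 remains
So 3996 = 2584 + 987 + 377 + 34 + 13 + 1, with no two terms consecutive in the sequence.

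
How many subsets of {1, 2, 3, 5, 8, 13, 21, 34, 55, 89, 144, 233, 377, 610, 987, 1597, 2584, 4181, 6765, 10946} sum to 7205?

76

7205 = 6765+377+55+8 = 6765+377+55+5+3 = 6765+377+34+21+8 = … (73 more), for 76 in all.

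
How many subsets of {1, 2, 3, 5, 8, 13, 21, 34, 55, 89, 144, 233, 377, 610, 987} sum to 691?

18

Each representation comes from the Zeckendorf form by replacing some F_k with F_{k−1} + F_{k−2} where possible.
691 = 610+55+21+5 = 610+55+21+3+2 = 610+55+13+8+5 = … (15 more), for 18 in all.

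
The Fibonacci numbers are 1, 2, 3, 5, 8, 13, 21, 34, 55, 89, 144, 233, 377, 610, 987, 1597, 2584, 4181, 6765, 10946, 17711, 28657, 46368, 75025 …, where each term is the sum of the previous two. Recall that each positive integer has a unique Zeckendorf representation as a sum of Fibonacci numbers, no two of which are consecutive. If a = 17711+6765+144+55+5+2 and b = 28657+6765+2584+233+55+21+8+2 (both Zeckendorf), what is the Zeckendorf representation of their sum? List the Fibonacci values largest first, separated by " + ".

The two numbers are 24682 and 38325, so their sum is 63007.
63007: greatest Fibonacci not exceeding it is 46368, leaving 16639
16639: greatest Fibonacci not exceeding it is 10946, leaving 5693
5693: greatest Fibonacci not exceeding it is 4181, leaving 1512
1512: greatest Fibonacci not exceeding it is 987, leaving 525
525: greatest Fibonacci not exceeding it is 377, leaving 148
148: greatest Fibonacci not exceeding it is 144, leaving 4
4: greatest Fibonacci not exceeding it is 3, leaving 1
1: greatest Fibonacci not exceeding it is 1, leaving 0

46368 + 10946 + 4181 + 987 + 377 + 144 + 3 + 1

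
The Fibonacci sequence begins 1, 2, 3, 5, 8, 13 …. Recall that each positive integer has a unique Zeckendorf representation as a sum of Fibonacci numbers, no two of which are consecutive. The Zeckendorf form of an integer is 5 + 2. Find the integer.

5 + 2 = 7.

7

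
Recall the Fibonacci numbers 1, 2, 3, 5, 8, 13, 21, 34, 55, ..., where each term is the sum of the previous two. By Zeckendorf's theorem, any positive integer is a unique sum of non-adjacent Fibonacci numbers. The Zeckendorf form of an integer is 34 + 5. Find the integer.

34 + 5 = 39.

39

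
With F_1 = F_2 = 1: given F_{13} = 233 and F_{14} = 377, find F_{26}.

By the doubling identity F_{2k} = F_k(2F_{k+1} − F_k): F_{26} = 233·(2·377 − 233) = 233·521 = 121393.

121393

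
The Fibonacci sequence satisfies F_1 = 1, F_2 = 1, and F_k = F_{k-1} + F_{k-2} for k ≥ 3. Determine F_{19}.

4181

Iterating the recurrence up to F_{14} = 377 and F_{13} = 233:
F_{15} = F_{14} + F_{13} = 377 + 233 = 610
F_{16} = F_{15} + F_{14} = 610 + 377 = 987
F_{17} = F_{16} + F_{15} = 987 + 610 = 1597
F_{18} = F_{17} + F_{16} = 1597 + 987 = 2584
F_{19} = F_{18} + F_{17} = 2584 + 1597 = 4181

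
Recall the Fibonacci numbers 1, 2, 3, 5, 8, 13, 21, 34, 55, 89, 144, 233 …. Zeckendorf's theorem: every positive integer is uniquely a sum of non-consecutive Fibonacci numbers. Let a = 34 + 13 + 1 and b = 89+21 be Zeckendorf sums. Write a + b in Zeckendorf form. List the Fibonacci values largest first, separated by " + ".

144 + 13 + 1

The two numbers are 48 and 110, so their sum is 158.
Repeatedly subtract the largest Fibonacci number that fits:
largest Fibonacci ≤ 158 is 144; 158 − 144 = 14
largest Fibonacci ≤ 14 is 13; 14 − 13 = 1
largest Fibonacci ≤ 1 is 1; 1 − 1 = 0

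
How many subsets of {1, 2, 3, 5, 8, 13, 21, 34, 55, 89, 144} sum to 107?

107 = 89+13+5 = 89+13+3+2 = 55+34+13+5 = 89+8+5+3+2 = … (3 more), for 7 in all.

7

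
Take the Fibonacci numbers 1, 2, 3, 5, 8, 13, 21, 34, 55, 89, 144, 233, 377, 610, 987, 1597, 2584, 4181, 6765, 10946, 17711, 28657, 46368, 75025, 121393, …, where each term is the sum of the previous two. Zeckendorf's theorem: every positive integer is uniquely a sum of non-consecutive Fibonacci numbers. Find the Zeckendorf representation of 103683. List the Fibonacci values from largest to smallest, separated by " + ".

Repeatedly subtract the largest Fibonacci number that fits:
103683: greatest Fibonacci not exceeding it is 75025, leaving 28658
28658: greatest Fibonacci not exceeding it is 28657, leaving 1
1: greatest Fibonacci not exceeding it is 1, leaving 0
So 103683 = 75025 + 28657 + 1, with no two terms consecutive in the sequence.

75025 + 28657 + 1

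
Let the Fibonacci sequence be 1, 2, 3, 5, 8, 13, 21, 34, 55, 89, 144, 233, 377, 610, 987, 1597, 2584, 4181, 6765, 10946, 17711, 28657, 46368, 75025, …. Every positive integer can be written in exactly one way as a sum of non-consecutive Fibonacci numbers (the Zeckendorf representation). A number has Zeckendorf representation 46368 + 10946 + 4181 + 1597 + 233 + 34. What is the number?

63359

46368 + 10946 + 4181 + 1597 + 233 + 34 = 63359.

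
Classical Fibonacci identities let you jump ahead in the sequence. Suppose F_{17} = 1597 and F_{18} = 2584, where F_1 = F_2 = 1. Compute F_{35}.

9227465

By F_{2k+1} = F_k² + F_{k+1}²: F_{35} = 1597² + 2584² = 2550409 + 6677056 = 9227465.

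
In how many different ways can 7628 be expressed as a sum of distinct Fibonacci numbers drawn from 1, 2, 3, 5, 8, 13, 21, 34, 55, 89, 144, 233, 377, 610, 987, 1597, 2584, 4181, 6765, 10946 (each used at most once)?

Starting from the Zeckendorf form and repeatedly splitting a term F_k into F_{k−1} + F_{k−2} (when neither is already used) reaches every representation.
7628 = 6765+610+233+13+5+2 = 6765+610+144+89+13+5+2 = 4181+2584+610+233+13+5+2 = 6765+610+144+55+34+13+5+2 = … (11 more), for 15 in all.

15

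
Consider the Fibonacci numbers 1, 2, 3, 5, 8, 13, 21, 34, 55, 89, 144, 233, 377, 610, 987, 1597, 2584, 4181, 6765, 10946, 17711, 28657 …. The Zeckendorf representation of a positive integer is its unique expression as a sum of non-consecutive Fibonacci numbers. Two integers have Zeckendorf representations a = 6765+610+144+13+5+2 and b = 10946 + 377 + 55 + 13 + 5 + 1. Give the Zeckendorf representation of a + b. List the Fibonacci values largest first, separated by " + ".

The two numbers are 7539 and 11397, so their sum is 18936.
17711 ≤ 18936 < 28657, so take 17711; remainder 1225
987 ≤ 1225 < 1597, so take 987; remainder 238
233 ≤ 238 < 377, so take 233; remainder 5
5 ≤ 5 < 8, so take 5; remainder 0

17711 + 987 + 233 + 5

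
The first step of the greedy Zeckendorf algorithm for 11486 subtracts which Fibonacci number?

10946

10946 ≤ 11486 < 17711, so the largest Fibonacci number not exceeding 11486 is 10946.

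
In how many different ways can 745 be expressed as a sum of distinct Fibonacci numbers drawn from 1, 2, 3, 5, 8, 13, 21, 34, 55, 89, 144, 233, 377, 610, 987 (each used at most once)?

Starting from the Zeckendorf form and repeatedly splitting a term F_k into F_{k−1} + F_{k−2} (when neither is already used) reaches every representation.
745 = 610+89+34+8+3+1 = 610+89+21+13+8+3+1 = 377+233+89+34+8+3+1 = 610+55+34+21+13+8+3+1 = … (3 more), for 7 in all.

7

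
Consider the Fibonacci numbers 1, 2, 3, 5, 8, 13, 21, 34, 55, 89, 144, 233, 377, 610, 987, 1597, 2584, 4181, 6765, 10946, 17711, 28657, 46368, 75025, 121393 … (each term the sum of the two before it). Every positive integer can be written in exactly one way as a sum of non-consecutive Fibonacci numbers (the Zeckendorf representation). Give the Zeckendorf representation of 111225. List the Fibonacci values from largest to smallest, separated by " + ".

75025 + 28657 + 6765 + 610 + 144 + 21 + 3

Greedily peel off the largest Fibonacci term at each step:
largest Fibonacci ≤ 111225 is 75025; 111225 − 75025 = 36200
largest Fibonacci ≤ 36200 is 28657; 36200 − 28657 = 7543
largest Fibonacci ≤ 7543 is 6765; 7543 − 6765 = 778
largest Fibonacci ≤ 778 is 610; 778 − 610 = 168
largest Fibonacci ≤ 168 is 144; 168 − 144 = 24
largest Fibonacci ≤ 24 is 21; 24 − 21 = 3
largest Fibonacci ≤ 3 is 3; 3 − 3 = 0
So 111225 = 75025 + 28657 + 6765 + 610 + 144 + 21 + 3, with no two terms consecutive in the sequence.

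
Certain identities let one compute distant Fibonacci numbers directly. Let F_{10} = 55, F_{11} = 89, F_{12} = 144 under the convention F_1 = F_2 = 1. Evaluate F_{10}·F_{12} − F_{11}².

55·144 − 89² = 7920 − 7921 = -1. (Cassini's identity: F_{k−1}F_{k+1} − F_k² = (−1)^k.)

-1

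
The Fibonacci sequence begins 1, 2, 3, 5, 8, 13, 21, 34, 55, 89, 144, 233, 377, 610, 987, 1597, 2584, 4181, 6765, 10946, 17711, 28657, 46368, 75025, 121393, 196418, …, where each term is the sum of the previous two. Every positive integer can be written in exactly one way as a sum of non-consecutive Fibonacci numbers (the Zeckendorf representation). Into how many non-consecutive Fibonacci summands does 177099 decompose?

10

Greedily peel off the largest Fibonacci term at each step:
take 121393 (≤ 177099); 177099 − 121393 = 55706
take 46368 (≤ 55706); 55706 − 46368 = 9338
take 6765 (≤ 9338); 9338 − 6765 = 2573
take 1597 (≤ 2573); 2573 − 1597 = 976
take 610 (≤ 976); 976 − 610 = 366
take 233 (≤ 366); 366 − 233 = 133
take 89 (≤ 133); 133 − 89 = 44
take 34 (≤ 44); 44 − 34 = 10
take 8 (≤ 10); 10 − 8 = 2
take 2 (≤ 2); 2 − 2 = 0
177099 = 121393 + 46368 + 6765 + 1597 + 610 + 233 + 89 + 34 + 8 + 2, which has 10 terms.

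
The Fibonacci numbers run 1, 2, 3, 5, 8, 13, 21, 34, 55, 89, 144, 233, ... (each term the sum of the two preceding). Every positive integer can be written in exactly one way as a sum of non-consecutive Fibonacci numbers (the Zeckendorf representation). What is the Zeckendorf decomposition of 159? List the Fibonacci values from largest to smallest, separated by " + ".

159: greatest Fibonacci not exceeding it is 144, leaving 15
15: greatest Fibonacci not exceeding it is 13, leaving 2
2: greatest Fibonacci not exceeding it is 2, leaving 0
So 159 = 144 + 13 + 2, with no two terms consecutive in the sequence.

144 + 13 + 2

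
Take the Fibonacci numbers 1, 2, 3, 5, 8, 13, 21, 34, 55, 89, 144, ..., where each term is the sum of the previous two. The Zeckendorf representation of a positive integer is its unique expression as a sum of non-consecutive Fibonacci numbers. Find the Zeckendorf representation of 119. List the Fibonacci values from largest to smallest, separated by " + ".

89 + 21 + 8 + 1

Greedily peel off the largest Fibonacci term at each step:
119 − 89 = 30
30 − 21 = 9
9 − 8 = 1
1 − 1 = 0
So 119 = 89 + 21 + 8 + 1, with no two terms consecutive in the sequence.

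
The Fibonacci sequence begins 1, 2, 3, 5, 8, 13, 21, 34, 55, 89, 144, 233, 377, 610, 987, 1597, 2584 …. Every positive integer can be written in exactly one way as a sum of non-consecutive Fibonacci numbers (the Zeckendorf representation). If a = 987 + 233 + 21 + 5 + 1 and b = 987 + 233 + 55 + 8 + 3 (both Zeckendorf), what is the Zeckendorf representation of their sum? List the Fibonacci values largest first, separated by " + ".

1597 + 610 + 233 + 89 + 3 + 1

The two numbers are 1247 and 1286, so their sum is 2533.
subtract 1597 from 2533: 936 remains
subtract 610 from 936: 326 remains
subtract 233 from 326: 93 remains
subtract 89 from 93: 4 remains
subtract 3 from 4: 1 remains
subtract 1 from 1: 0 remains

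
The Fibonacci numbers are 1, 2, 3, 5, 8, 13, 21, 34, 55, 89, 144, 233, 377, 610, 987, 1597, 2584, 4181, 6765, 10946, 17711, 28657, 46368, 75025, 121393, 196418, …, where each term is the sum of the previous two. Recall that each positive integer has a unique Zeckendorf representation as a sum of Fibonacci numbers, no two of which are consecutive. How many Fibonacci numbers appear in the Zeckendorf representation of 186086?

6

186086 − 121393 = 64693
64693 − 46368 = 18325
18325 − 17711 = 614
614 − 610 = 4
4 − 3 = 1
1 − 1 = 0
186086 = 121393 + 46368 + 17711 + 610 + 3 + 1, which has 6 terms.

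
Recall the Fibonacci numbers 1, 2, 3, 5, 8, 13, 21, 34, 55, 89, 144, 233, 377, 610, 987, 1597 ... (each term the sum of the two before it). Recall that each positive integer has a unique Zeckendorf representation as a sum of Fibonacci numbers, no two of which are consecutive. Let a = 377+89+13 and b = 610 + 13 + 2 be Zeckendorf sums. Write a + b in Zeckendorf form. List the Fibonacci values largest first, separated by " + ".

The two numbers are 479 and 625, so their sum is 1104.
1104: greatest Fibonacci not exceeding it is 987, leaving 117
117: greatest Fibonacci not exceeding it is 89, leaving 28
28: greatest Fibonacci not exceeding it is 21, leaving 7
7: greatest Fibonacci not exceeding it is 5, leaving 2
2: greatest Fibonacci not exceeding it is 2, leaving 0

987 + 89 + 21 + 5 + 2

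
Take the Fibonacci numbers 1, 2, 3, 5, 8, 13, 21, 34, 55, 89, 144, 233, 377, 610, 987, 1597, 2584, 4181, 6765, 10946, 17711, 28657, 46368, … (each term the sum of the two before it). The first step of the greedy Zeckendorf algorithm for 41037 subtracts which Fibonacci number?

28657 ≤ 41037 < 46368, so the largest Fibonacci number not exceeding 41037 is 28657.

28657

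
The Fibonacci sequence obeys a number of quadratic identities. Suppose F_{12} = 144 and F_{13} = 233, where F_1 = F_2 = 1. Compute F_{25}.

75025

By F_{2k+1} = F_k² + F_{k+1}²: F_{25} = 144² + 233² = 20736 + 54289 = 75025.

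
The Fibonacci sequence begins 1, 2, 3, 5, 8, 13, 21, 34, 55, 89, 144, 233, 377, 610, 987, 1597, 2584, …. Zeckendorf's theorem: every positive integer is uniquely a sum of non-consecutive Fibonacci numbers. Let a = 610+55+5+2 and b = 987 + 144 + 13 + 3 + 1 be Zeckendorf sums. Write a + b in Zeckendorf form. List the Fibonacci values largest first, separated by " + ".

1597 + 144 + 55 + 21 + 3

The two numbers are 672 and 1148, so their sum is 1820.
Greedily peel off the largest Fibonacci term at each step:
1820 − 1597 = 223
223 − 144 = 79
79 − 55 = 24
24 − 21 = 3
3 − 3 = 0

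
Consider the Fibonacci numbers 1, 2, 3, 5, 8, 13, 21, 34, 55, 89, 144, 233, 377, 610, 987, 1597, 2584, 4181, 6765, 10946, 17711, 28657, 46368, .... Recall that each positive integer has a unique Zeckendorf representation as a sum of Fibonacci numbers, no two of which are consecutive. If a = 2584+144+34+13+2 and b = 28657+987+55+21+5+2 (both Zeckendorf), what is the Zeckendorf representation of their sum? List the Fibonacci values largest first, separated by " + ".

28657 + 2584 + 987 + 233 + 34 + 8 + 1

The two numbers are 2777 and 29727, so their sum is 32504.
take 28657 (≤ 32504); 32504 − 28657 = 3847
take 2584 (≤ 3847); 3847 − 2584 = 1263
take 987 (≤ 1263); 1263 − 987 = 276
take 233 (≤ 276); 276 − 233 = 43
take 34 (≤ 43); 43 − 34 = 9
take 8 (≤ 9); 9 − 8 = 1
take 1 (≤ 1); 1 − 1 = 0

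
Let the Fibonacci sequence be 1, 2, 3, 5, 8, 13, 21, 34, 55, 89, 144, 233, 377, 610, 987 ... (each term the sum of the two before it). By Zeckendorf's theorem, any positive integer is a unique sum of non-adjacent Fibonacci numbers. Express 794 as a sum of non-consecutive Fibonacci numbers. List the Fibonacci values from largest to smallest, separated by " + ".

Greedily peel off the largest Fibonacci term at each step:
largest Fibonacci ≤ 794 is 610; 794 − 610 = 184
largest Fibonacci ≤ 184 is 144; 184 − 144 = 40
largest Fibonacci ≤ 40 is 34; 40 − 34 = 6
largest Fibonacci ≤ 6 is 5; 6 − 5 = 1
largest Fibonacci ≤ 1 is 1; 1 − 1 = 0
So 794 = 610 + 144 + 34 + 5 + 1, with no two terms consecutive in the sequence.

610 + 144 + 34 + 5 + 1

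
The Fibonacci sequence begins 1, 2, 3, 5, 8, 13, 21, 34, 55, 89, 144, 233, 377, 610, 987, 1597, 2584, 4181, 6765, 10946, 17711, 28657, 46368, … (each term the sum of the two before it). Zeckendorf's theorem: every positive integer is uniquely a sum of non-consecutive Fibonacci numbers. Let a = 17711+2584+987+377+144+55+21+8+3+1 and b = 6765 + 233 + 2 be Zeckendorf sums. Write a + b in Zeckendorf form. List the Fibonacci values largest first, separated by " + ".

The two numbers are 21891 and 7000, so their sum is 28891.
Repeatedly subtract the largest Fibonacci number that fits:
subtract 28657 from 28891: 234 remains
subtract 233 from 234: 1 remains
subtract 1 from 1: 0 remains

28657 + 233 + 1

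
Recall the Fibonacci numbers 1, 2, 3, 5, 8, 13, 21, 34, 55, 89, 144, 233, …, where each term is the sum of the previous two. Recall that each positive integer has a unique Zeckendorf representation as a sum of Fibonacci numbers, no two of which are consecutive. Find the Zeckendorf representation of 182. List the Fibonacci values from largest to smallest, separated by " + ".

144 + 34 + 3 + 1

Greedily peel off the largest Fibonacci term at each step:
largest Fibonacci ≤ 182 is 144; 182 − 144 = 38
largest Fibonacci ≤ 38 is 34; 38 − 34 = 4
largest Fibonacci ≤ 4 is 3; 4 − 3 = 1
largest Fibonacci ≤ 1 is 1; 1 − 1 = 0
So 182 = 144 + 34 + 3 + 1, with no two terms consecutive in the sequence.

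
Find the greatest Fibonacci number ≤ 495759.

317811 ≤ 495759 < 514229, so the largest Fibonacci number not exceeding 495759 is 317811.

317811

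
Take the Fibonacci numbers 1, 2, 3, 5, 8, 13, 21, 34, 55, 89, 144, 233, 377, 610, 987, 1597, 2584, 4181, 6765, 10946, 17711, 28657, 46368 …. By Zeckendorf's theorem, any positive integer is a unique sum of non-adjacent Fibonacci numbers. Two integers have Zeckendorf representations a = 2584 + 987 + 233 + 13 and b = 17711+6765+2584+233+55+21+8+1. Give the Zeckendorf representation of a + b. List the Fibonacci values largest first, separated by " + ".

The two numbers are 3817 and 27378, so their sum is 31195.
Repeatedly subtract the largest Fibonacci number that fits:
31195: greatest Fibonacci not exceeding it is 28657, leaving 2538
2538: greatest Fibonacci not exceeding it is 1597, leaving 941
941: greatest Fibonacci not exceeding it is 610, leaving 331
331: greatest Fibonacci not exceeding it is 233, leaving 98
98: greatest Fibonacci not exceeding it is 89, leaving 9
9: greatest Fibonacci not exceeding it is 8, leaving 1
1: greatest Fibonacci not exceeding it is 1, leaving 0

28657 + 1597 + 610 + 233 + 89 + 8 + 1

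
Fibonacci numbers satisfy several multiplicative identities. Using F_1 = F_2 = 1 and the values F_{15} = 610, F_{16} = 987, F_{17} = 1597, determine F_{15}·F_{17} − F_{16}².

610·1597 − 987² = 974170 − 974169 = 1. (Cassini's identity: F_{k−1}F_{k+1} − F_k² = (−1)^k.)

1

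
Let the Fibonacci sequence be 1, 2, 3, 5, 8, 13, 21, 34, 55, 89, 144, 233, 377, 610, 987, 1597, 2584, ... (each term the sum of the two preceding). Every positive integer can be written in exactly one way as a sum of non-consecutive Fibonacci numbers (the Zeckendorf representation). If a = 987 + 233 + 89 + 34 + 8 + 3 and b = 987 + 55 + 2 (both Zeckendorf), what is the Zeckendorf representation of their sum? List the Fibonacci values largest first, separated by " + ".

1597 + 610 + 144 + 34 + 13

The two numbers are 1354 and 1044, so their sum is 2398.
largest Fibonacci ≤ 2398 is 1597; 2398 − 1597 = 801
largest Fibonacci ≤ 801 is 610; 801 − 610 = 191
largest Fibonacci ≤ 191 is 144; 191 − 144 = 47
largest Fibonacci ≤ 47 is 34; 47 − 34 = 13
largest Fibonacci ≤ 13 is 13; 13 − 13 = 0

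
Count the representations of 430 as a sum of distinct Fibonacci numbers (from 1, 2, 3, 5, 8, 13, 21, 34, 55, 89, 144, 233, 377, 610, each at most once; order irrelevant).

12

Each representation comes from the Zeckendorf form by replacing some F_k with F_{k−1} + F_{k−2} where possible.
430 = 377+34+13+5+1 = 377+34+13+3+2+1 = 233+144+34+13+5+1 = 377+34+8+5+3+2+1 = … (8 more), for 12 in all.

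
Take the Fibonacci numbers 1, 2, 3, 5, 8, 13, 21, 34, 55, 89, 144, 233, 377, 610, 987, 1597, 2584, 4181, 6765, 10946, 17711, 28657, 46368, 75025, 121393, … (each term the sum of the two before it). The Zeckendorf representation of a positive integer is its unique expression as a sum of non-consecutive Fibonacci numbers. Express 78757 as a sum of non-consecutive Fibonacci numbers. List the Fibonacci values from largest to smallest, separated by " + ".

75025 + 2584 + 987 + 144 + 13 + 3 + 1

Repeatedly subtract the largest Fibonacci number that fits:
78757 − 75025 = 3732
3732 − 2584 = 1148
1148 − 987 = 161
161 − 144 = 17
17 − 13 = 4
4 − 3 = 1
1 − 1 = 0
So 78757 = 75025 + 2584 + 987 + 144 + 13 + 3 + 1, with no two terms consecutive in the sequence.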